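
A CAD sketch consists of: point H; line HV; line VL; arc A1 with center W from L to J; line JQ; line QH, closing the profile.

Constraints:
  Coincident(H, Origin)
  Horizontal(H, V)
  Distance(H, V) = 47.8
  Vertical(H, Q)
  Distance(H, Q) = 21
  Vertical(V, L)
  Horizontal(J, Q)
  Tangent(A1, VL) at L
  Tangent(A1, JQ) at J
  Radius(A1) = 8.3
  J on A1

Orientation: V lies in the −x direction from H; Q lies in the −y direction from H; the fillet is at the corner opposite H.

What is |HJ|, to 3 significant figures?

44.7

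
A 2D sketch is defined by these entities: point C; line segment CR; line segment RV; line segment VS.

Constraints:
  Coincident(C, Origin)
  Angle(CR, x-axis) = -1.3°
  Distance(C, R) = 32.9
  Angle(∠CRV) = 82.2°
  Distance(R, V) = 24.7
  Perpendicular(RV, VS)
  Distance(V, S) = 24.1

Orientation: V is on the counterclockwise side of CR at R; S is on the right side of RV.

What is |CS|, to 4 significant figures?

60.20

∠CRV = 82.2°, so RV runs at -1.3° + (180° − 82.2°) = 96.50° from the x-axis; with |RV| = 24.7, V = R + 24.7·(cos 96.50°, sin 96.50°) = (30.10, 23.79). RV ⟂ VS; with |VS| = 24.1 on the right of RV, S = V + 24.1·(0.9936, 0.1132) = (54.04, 26.52). Then |CS| = |S − C| = 60.20.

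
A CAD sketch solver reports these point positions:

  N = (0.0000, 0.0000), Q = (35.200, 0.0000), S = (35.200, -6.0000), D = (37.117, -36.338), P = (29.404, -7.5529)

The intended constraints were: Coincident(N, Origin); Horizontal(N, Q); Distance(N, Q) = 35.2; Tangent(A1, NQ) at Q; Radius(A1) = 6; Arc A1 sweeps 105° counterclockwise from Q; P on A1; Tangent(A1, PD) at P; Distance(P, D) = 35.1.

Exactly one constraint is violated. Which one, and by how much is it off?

Distance(P, D) = 35.1 — off by 5.30.

N = (0.00, 0.00) ✓; N.y = 0.00, Q.y = 0.00 ✓; |NQ| = 35.20 ✓; ∠(SQ, QN) = 90.00° ✓; |SQ| = 6.000 ✓; bearing(S→P) − bearing(S→Q) = 105.0° ✓; |SP| = 6.000 ✓; ∠(SP, PD) = 90.00° ✓; |PD| = 29.80 ✗.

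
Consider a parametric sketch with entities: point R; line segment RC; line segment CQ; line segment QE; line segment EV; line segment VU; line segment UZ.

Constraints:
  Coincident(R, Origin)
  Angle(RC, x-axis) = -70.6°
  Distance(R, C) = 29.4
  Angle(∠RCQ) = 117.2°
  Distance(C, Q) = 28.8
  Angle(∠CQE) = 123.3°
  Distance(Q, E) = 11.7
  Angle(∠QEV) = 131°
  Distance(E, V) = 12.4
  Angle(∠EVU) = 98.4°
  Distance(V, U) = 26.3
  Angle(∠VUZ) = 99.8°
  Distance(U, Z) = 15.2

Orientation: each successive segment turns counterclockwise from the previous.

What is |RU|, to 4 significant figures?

20.73

R is at the origin; RC runs at -70.6° with length 29.4, so C = (9.766, -27.73). ∠RCQ = 117.2° gives CQ at -7.800° from the x-axis; with |CQ| = 28.8, Q = (38.30, -31.64). ∠CQE = 123.3° gives QE at 48.90° from the x-axis; with |QE| = 11.7, E = (45.99, -22.82). ∠QEV = 131.0° gives EV at 97.90° from the x-axis; with |EV| = 12.4, V = (44.29, -10.54). ∠EVU = 98.4° gives VU at 179.5° from the x-axis; with |VU| = 26.3, U = (17.99, -10.31). Then |RU| = |U − R| = 20.73.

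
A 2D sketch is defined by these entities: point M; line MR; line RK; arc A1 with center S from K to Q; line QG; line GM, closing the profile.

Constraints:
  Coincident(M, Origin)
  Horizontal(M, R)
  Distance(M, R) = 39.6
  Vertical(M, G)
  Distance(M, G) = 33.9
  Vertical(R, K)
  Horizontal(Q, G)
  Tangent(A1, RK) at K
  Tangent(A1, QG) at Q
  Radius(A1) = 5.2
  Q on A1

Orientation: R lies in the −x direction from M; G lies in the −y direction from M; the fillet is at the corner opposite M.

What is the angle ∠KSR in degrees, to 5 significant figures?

79.730°

M is at the origin; MR is horizontal with |MR| = 39.6 and R on the −x side, so R = (-39.600, 0.0000). MG is vertical with |MG| = 33.9 and G on the −y side, so G = (0.0000, -33.900). The virtual corner opposite M is at (-39.600, -33.900). A1 meets RK tangentially, so SK is at right angles to RK and since A1 is tangent to QG there, SQ ⟂ QG, with radius 5.2, so the center S sits 5.2 in from both sides at S = (-34.400, -28.700). That places the tangent points at K = (-39.600, -28.700) on RK and Q = (-34.400, -33.900) on QG. Then cos ∠KSR = SK·SR / (|SK||SR|), giving 79.730°.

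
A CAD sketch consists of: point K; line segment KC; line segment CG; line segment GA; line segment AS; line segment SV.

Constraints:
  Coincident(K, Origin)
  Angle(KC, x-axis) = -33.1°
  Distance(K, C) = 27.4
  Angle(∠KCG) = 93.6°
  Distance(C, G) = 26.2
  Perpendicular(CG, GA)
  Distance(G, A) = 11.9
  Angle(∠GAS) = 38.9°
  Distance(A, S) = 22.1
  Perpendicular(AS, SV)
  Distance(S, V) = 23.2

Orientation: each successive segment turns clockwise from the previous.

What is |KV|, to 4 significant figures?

57.09

K is at the origin; KC runs at -33.1° with length 27.4, so C = (22.95, -14.96). ∠KCG = 93.6° gives CG at -119.5° from the x-axis; with |CG| = 26.2, G = (10.05, -37.77). CG ⟂ GA, so GA runs at 150.5°; with |GA| = 11.9, A = (-0.3052, -31.91). ∠GAS = 38.9° gives AS at 9.400° from the x-axis; with |AS| = 22.1, S = (21.50, -28.30). AS is perpendicular to SV, so SV runs at -80.60°; with |SV| = 23.2, V = (25.29, -51.19). Then |KV| = |V − K| = 57.09.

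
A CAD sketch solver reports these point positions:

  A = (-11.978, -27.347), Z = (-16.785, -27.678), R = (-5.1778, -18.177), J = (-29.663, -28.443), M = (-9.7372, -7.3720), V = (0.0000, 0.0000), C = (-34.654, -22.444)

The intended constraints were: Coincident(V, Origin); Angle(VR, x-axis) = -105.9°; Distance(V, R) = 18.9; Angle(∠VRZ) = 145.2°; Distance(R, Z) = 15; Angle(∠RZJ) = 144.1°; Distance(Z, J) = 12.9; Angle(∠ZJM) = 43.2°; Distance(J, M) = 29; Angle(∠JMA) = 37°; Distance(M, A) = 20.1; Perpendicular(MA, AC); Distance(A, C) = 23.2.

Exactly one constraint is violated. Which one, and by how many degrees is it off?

Perpendicular(MA, AC) — off by 5.80°.

V = (0.00, 0.00) ✓; VR at -105.9° ✓; |VR| = 18.90 ✓; ∠VRZ = 145.2° ✓; |RZ| = 15.00 ✓; ∠RZJ = 144.1° ✓; |ZJ| = 12.90 ✓; ∠ZJM = 43.20° ✓; |JM| = 29.00 ✓; ∠JMA = 37.00° ✓; |MA| = 20.10 ✓; ∠(MA, AC) = 95.80° ✗; |AC| = 23.20 ✓.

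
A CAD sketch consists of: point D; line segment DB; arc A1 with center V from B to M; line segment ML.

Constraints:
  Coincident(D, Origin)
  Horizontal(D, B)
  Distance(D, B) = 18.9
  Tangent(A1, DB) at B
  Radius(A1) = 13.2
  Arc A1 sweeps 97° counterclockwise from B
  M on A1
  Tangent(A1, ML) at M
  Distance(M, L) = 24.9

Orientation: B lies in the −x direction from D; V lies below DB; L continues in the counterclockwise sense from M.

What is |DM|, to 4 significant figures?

35.26

Since A1 is tangent to DB there, VB ⟂ DB, so V = B + (0, -13.2) = (-18.90, -13.20). On A1, B sits at bearing 90° from V; a 97° counterclockwise sweep puts M at bearing 187°, so M = V + 13.2·(cos 187°, sin 187°) = (-32.00, -14.81). Then |DM| = |M − D| = 35.26.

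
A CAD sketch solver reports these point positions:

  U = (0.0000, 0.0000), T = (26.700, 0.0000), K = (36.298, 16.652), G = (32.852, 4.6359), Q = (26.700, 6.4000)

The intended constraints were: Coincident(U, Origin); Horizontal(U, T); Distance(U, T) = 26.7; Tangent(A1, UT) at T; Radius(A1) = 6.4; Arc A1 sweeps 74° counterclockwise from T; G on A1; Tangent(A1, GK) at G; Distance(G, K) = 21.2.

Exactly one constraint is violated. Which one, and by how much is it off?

Distance(G, K) = 21.2 — off by 8.70.

U = (0.00, 0.00) ✓; U.y = 0.00, T.y = 0.00 ✓; |UT| = 26.70 ✓; ∠(QT, TU) = 90.00° ✓; |QT| = 6.400 ✓; bearing(Q→G) − bearing(Q→T) = 74.00° ✓; |QG| = 6.400 ✓; ∠(QG, GK) = 90.00° ✓; |GK| = 12.50 ✗.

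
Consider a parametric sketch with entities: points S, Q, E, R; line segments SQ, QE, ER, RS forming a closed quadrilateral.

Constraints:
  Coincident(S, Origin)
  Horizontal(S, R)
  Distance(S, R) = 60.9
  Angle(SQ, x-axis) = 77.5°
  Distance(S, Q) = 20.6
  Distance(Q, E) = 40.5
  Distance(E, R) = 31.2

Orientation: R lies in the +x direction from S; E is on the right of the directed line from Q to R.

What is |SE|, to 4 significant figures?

32.99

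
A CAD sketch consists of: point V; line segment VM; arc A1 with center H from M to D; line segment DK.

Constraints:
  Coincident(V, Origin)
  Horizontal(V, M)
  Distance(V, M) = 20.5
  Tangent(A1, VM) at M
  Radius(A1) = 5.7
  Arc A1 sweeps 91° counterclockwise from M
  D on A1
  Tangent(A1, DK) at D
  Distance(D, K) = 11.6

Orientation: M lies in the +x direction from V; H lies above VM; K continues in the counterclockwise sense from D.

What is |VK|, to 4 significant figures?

31.28

V is at the origin; V and M share the same y with |VM| = 20.5 and M on the +x side, so M = (20.50, 0.000). A1 meets VM tangentially, so HM is at right angles to VM, so H = M + (0, 5.7) = (20.50, 5.700). On A1, M sits at bearing -90° from H; a 91° counterclockwise sweep puts D at bearing 1°, so D = H + 5.7·(cos 1°, sin 1°) = (26.20, 5.799). Since A1 is tangent to DK there, HD ⟂ DK, so DK runs along (−sin 1°, cos 1°); with |DK| = 11.6, K = (26.00, 17.40). Then |VK| = |K − V| = 31.28.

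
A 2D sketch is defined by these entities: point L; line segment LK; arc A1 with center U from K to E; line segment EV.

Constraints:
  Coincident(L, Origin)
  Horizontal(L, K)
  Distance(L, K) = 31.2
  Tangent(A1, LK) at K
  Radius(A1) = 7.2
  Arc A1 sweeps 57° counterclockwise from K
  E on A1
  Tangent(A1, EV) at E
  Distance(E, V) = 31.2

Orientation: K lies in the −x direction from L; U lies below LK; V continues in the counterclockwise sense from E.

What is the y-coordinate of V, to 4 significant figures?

-29.45

On A1, K sits at bearing 90° from U; a 57° counterclockwise sweep puts E at bearing 147°, so E = U + 7.2·(cos 147°, sin 147°) = (-37.24, -3.279). Tangency of A1 to EV means the radius UE is perpendicular to EV, so EV runs along (−sin 147°, cos 147°); with |EV| = 31.2, V = (-54.23, -29.45). So V.y = -29.45.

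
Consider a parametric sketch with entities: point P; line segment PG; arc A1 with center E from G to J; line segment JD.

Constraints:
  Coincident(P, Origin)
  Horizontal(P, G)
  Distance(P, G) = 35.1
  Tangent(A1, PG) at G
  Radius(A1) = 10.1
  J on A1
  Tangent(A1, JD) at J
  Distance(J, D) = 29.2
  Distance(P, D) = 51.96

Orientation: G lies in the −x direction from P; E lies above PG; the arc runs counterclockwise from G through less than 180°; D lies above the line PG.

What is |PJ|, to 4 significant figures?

28.18

Checks: |PG| = 35.10 ✓; |EJ| = 10.10 ✓; ∠(EJ, JD) = 90.00° ✓; |JD| = 29.20 ✓; |PD| = 51.96 ✓.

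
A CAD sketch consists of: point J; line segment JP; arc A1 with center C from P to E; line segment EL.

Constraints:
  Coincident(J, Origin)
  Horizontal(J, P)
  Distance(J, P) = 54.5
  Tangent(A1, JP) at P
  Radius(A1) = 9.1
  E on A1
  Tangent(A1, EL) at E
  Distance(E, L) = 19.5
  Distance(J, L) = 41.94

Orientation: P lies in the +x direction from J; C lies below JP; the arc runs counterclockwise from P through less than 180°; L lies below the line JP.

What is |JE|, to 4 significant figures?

46.99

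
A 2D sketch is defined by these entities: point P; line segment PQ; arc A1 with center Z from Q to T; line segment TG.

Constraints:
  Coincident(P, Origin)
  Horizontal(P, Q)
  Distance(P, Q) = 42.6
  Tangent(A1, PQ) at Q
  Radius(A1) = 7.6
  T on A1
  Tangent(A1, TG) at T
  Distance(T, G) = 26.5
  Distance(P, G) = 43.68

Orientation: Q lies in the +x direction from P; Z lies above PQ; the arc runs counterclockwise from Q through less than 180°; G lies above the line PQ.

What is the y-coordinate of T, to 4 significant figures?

12.86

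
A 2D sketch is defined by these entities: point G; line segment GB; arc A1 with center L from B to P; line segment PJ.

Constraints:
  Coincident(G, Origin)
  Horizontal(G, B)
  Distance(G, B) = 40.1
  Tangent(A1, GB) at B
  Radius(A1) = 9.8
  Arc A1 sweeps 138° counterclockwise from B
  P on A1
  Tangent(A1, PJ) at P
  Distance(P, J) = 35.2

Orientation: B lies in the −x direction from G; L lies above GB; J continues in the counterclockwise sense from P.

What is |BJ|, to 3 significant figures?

45.1

G is at the origin; G and B share the same y with |GB| = 40.1 and B on the −x side, so B = (-40.1, 0.00). Since A1 is tangent to GB there, LB ⟂ GB, so L = B + (0, 9.8) = (-40.1, 9.80). On A1, B sits at bearing -90° from L; a 138° counterclockwise sweep puts P at bearing 48°, so P = L + 9.8·(cos 48°, sin 48°) = (-33.5, 17.1). Tangency of A1 to PJ means the radius LP is perpendicular to PJ, so PJ runs along (−sin 48°, cos 48°); with |PJ| = 35.2, J = (-59.7, 40.6). Then |BJ| = |J − B| = 45.1.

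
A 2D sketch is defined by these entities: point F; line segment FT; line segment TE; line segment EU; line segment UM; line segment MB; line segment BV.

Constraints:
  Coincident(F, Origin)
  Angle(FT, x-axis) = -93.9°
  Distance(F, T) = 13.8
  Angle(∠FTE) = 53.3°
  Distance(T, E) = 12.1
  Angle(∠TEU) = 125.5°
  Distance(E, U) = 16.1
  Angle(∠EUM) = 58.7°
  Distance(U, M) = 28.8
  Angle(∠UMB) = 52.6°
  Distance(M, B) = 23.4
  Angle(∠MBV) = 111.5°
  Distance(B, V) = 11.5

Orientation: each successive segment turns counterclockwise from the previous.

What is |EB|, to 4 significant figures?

7.879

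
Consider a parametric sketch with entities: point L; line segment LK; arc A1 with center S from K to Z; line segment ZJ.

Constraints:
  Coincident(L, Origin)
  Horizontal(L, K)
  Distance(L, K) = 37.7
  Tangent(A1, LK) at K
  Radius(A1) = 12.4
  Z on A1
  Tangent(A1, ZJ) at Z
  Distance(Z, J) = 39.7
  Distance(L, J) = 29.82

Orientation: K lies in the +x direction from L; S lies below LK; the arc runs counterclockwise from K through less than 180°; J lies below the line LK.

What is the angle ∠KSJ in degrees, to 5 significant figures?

114.76°

Checks: |SZ| = 12.40 ✓; ∠(SZ, ZJ) = 90.00° ✓; |ZJ| = 39.70 ✓; |LJ| = 29.82 ✓.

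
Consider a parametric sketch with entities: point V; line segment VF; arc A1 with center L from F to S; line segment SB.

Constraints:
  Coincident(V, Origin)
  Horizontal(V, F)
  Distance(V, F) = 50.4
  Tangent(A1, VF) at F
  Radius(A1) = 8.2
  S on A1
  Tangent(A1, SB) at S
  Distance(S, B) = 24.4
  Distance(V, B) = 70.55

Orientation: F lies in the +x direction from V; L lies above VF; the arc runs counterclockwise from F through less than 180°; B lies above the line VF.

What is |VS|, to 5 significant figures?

58.749

Checks: |LS| = 8.200 ✓; ∠(LS, SB) = 90.00° ✓; |SB| = 24.40 ✓; |VB| = 70.55 ✓.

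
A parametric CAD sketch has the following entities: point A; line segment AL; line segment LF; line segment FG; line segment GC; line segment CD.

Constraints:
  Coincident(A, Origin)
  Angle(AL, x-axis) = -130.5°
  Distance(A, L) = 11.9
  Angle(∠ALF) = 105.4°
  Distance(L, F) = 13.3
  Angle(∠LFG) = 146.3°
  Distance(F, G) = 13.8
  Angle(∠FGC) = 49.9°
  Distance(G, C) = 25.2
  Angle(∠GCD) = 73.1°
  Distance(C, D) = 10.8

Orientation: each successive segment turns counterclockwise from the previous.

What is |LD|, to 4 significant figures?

3.953

A is at the origin; AL runs at -130.5° with length 11.9, so L = (-7.728, -9.049). ∠ALF = 105.4° gives LF at -55.90° from the x-axis; with |LF| = 13.3, F = (-0.2719, -20.06). ∠LFG = 146.3° gives FG at -22.20° from the x-axis; with |FG| = 13.8, G = (12.51, -25.28). ∠FGC = 49.9° gives GC at 107.9° from the x-axis; with |GC| = 25.2, C = (4.760, -1.296). ∠GCD = 73.1° gives CD at -145.2° from the x-axis; with |CD| = 10.8, D = (-4.109, -7.460). Then |LD| = |D − L| = 3.953.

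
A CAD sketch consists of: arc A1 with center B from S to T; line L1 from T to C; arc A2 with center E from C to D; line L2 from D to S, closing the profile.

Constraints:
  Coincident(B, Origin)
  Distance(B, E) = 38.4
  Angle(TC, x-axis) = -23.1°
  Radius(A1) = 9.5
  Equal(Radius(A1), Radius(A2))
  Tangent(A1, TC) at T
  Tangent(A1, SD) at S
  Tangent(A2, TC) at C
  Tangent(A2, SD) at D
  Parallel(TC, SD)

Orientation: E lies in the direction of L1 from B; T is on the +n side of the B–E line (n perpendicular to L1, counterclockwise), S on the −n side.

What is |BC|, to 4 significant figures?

39.56

Tangency of A1 to both parallel lines with radius 9.5 puts T and S at B ± 9.5·n: T = (3.727, 8.738), S = (-3.727, -8.738). Equal radii place C and D the same way about E: C = E + 9.5·n = (39.05, -6.327), D = E − 9.5·n = (31.59, -23.80). Then |BC| = |C − B| = 39.56.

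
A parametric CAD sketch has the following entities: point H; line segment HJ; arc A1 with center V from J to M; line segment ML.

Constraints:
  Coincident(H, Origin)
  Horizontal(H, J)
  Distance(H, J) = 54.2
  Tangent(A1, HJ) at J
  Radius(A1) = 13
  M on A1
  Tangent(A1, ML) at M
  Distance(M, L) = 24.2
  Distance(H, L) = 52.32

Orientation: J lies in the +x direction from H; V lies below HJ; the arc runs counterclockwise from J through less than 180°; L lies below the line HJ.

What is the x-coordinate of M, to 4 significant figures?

41.29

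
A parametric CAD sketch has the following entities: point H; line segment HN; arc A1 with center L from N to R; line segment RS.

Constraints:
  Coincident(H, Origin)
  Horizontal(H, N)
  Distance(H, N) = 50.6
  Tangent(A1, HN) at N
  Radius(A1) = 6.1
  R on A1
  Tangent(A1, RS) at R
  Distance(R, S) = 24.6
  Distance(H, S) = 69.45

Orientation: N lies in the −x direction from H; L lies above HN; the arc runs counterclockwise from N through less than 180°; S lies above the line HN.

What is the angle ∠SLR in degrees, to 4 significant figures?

76.07°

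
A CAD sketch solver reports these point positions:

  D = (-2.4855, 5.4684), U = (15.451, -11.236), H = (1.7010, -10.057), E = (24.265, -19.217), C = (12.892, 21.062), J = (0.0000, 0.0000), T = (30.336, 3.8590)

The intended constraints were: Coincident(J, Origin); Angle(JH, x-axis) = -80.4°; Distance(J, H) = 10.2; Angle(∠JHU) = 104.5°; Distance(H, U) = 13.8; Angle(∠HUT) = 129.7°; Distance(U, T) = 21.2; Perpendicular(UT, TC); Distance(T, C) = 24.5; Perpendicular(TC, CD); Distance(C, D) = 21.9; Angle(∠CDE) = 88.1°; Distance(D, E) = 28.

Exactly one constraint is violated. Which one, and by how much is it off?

Distance(D, E) = 28 — off by 8.40.

J = (0.00, 0.00) ✓; JH at -80.40° ✓; |JH| = 10.20 ✓; ∠JHU = 104.5° ✓; |HU| = 13.80 ✓; ∠HUT = 129.7° ✓; |UT| = 21.20 ✓; ∠(UT, TC) = 90.00° ✓; |TC| = 24.50 ✓; ∠(TC, CD) = 90.00° ✓; |CD| = 21.90 ✓; ∠CDE = 88.10° ✓; |DE| = 36.40 ✗.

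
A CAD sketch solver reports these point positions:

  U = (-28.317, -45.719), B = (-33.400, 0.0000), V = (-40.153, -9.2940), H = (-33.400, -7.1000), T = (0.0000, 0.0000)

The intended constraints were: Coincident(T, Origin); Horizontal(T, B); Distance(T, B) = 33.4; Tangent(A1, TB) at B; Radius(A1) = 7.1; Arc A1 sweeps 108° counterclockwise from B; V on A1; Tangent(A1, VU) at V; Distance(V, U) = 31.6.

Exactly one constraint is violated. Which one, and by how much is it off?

Distance(V, U) = 31.6 — off by 6.70.

T = (0.00, 0.00) ✓; T.y = 0.00, B.y = 0.00 ✓; |TB| = 33.40 ✓; ∠(HB, BT) = 90.00° ✓; |HB| = 7.100 ✓; bearing(H→V) − bearing(H→B) = 108.0° ✓; |HV| = 7.100 ✓; ∠(HV, VU) = 90.00° ✓; |VU| = 38.30 ✗.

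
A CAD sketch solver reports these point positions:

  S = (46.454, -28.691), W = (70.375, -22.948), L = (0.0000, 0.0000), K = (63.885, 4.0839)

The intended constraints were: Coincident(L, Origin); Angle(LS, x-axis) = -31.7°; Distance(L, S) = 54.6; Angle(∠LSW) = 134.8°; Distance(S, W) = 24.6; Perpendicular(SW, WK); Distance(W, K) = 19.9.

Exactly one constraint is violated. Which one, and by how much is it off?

Distance(W, K) = 19.9 — off by 7.90.

L = (0.00, 0.00) ✓; LS at -31.70° ✓; |LS| = 54.60 ✓; ∠LSW = 134.8° ✓; |SW| = 24.60 ✓; ∠(SW, WK) = 90.00° ✓; |WK| = 27.80 ✗.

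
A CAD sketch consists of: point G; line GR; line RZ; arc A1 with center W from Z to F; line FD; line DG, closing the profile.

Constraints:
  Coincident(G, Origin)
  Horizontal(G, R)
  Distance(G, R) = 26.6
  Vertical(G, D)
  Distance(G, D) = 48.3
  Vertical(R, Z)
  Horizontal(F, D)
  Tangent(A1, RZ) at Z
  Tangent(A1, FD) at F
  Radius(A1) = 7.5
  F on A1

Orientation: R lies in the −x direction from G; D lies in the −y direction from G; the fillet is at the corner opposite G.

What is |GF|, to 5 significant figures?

51.939

The virtual corner opposite G is at (-26.600, -48.300). A1 meets RZ tangentially, so WZ is at right angles to RZ and A1 meets FD tangentially, so WF is at right angles to FD, with radius 7.5, so the center W sits 7.5 in from both sides at W = (-19.100, -40.800). That places the tangent points at Z = (-26.600, -40.800) on RZ and F = (-19.100, -48.300) on FD. Then |GF| = |F − G| = 51.939.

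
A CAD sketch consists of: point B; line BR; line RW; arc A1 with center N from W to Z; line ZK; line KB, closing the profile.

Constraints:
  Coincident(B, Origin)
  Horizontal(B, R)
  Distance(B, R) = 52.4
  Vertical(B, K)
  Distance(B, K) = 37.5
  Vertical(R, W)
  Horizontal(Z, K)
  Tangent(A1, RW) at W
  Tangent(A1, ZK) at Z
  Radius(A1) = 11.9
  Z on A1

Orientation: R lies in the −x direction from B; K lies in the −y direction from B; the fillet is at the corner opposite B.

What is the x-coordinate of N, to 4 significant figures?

-40.50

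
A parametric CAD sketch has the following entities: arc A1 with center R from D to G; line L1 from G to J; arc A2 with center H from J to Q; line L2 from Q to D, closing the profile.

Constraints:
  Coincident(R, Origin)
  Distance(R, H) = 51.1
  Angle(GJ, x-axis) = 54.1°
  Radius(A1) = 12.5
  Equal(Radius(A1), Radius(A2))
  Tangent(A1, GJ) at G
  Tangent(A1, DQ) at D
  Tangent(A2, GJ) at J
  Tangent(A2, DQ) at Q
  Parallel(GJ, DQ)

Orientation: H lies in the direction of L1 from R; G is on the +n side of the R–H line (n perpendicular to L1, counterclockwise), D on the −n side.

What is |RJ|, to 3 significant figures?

52.6

The slot axis is L1's direction at 54.1°, so u = (cos 54.1°, sin 54.1°) = (0.586, 0.810) and n = (−sin 54.1°, cos 54.1°) = (-0.810, 0.586). R is at the origin and H lies 51.1 along u from R, so H = 51.1·u = (30.0, 41.4). Tangency of A1 to both parallel lines with radius 12.5 puts G and D at R ± 12.5·n: G = (-10.1, 7.33), D = (10.1, -7.33). Equal radii place J and Q the same way about H: J = H + 12.5·n = (19.8, 48.7), Q = H − 12.5·n = (40.1, 34.1). Then |RJ| = |J − R| = 52.6.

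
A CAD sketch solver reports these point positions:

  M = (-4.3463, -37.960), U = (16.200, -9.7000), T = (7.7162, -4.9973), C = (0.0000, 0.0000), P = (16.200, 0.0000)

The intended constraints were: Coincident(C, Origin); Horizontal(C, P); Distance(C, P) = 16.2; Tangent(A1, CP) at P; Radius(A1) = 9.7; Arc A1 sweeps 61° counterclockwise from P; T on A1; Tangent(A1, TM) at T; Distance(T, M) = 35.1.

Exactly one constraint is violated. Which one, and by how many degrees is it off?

Tangent(A1, TM) at T — off by 8.90°.

C = (0.00, 0.00) ✓; C.y = 0.00, P.y = 0.00 ✓; |CP| = 16.20 ✓; ∠(UP, PC) = 90.00° ✓; |UP| = 9.700 ✓; bearing(U→T) − bearing(U→P) = 61.00° ✓; |UT| = 9.700 ✓; ∠(UT, TM) = 81.10° ✗; |TM| = 35.10 ✓.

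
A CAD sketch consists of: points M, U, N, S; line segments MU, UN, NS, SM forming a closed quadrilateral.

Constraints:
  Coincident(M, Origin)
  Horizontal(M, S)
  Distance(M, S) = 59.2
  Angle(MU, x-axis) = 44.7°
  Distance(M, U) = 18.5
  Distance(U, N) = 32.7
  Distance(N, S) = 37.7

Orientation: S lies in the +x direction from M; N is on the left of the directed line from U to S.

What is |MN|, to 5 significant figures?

51.063

Checks: |UN| = 32.70 ✓; |NS| = 37.70 ✓.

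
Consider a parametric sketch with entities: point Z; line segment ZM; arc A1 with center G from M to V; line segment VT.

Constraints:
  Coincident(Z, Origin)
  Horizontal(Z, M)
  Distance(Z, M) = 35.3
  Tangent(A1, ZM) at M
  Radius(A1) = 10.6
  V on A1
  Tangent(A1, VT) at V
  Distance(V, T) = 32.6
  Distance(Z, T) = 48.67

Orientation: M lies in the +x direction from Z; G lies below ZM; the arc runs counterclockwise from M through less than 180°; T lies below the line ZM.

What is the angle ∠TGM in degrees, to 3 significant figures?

160°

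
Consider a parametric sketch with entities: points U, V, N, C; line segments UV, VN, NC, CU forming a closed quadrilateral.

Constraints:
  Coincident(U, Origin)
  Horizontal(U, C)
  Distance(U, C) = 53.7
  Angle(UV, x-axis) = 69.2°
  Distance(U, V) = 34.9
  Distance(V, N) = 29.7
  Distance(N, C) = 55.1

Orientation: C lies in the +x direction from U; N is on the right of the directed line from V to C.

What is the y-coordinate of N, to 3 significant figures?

6.15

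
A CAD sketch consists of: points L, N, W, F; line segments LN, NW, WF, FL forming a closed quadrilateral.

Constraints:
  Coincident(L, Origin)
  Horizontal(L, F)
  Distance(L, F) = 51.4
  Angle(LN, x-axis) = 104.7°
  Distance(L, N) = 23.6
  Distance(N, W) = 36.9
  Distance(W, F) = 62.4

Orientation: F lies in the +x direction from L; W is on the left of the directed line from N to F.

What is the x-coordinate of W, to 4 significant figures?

16.75

L is at the origin; L and F share the same y with |LF| = 51.4 and F in +x, so F = (51.4, 0). LN runs at 104.7° with |LN| = 23.6, so N = (-5.989, 22.83). W is determined by |NW| = 36.9 and |WF| = 62.4 together: it lies at the intersection of circle(N, 36.9) and circle(F, 62.4). With |NF| = 61.76, the foot of the radical line on NF is 10.38 from N and the perpendicular offset is √(36.9² − 10.38²) = 35.41. Taking the left-of-NF solution: W = (16.75, 51.89).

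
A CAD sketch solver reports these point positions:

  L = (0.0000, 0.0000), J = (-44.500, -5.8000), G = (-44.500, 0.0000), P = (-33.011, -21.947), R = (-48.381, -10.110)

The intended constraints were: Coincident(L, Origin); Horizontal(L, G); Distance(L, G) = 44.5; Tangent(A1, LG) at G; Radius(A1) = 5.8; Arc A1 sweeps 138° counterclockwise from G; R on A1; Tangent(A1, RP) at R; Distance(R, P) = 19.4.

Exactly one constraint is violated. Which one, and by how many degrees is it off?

Tangent(A1, RP) at R — off by 4.40°.

L = (0.00, 0.00) ✓; L.y = 0.00, G.y = 0.00 ✓; |LG| = 44.50 ✓; ∠(JG, GL) = 90.00° ✓; |JG| = 5.800 ✓; bearing(J→R) − bearing(J→G) = 138.0° ✓; |JR| = 5.800 ✓; ∠(JR, RP) = 85.60° ✗; |RP| = 19.40 ✓.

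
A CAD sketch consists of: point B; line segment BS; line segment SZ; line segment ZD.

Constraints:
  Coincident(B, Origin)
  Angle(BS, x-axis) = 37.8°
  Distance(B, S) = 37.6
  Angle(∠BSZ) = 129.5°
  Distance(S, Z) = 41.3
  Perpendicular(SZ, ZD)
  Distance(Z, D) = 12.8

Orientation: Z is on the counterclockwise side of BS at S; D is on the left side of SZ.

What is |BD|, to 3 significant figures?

67.2

∠BSZ = 129.5°, so SZ runs at 37.8° + (180° − 129.5°) = 88.3° from the x-axis; with |SZ| = 41.3, Z = S + 41.3·(cos 88.3°, sin 88.3°) = (30.9, 64.3). The perpendicularity gives ZD at right angles to SZ; with |ZD| = 12.8 on the left of SZ, D = Z + 12.8·(-1.00, 0.0297) = (18.1, 64.7). Then |BD| = |D − B| = 67.2.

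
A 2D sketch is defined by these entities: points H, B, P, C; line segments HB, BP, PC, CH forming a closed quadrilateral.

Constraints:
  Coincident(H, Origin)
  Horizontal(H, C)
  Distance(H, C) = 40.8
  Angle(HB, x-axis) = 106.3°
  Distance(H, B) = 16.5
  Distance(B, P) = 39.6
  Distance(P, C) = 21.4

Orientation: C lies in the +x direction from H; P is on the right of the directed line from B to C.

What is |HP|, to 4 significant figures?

26.30

Checks: |BP| = 39.60 ✓; |PC| = 21.40 ✓.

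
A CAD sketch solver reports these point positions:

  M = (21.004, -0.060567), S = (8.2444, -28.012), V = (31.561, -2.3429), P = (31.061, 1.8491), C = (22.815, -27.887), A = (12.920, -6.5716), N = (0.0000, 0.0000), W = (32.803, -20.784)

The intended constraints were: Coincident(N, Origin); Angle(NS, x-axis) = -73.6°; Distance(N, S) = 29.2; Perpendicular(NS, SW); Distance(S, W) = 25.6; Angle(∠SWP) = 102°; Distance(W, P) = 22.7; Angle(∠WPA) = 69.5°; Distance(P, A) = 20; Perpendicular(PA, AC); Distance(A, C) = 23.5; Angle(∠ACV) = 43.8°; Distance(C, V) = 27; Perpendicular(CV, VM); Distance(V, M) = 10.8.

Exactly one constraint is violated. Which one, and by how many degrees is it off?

Perpendicular(CV, VM) — off by 6.70°.

N = (0.00, 0.00) ✓; NS at -73.60° ✓; |NS| = 29.20 ✓; ∠(NS, SW) = 90.00° ✓; |SW| = 25.60 ✓; ∠SWP = 102.0° ✓; |WP| = 22.70 ✓; ∠WPA = 69.50° ✓; |PA| = 20.00 ✓; ∠(PA, AC) = 90.00° ✓; |AC| = 23.50 ✓; ∠ACV = 43.80° ✓; |CV| = 27.00 ✓; ∠(CV, VM) = 96.70° ✗; |VM| = 10.80 ✓.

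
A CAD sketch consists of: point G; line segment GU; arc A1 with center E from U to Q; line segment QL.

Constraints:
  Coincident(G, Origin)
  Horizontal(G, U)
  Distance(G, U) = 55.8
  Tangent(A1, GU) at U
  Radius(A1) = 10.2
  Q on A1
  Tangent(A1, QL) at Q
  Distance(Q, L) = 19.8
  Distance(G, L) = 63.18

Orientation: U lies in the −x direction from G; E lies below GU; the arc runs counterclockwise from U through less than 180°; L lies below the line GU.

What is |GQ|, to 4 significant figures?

66.35

Checks: |EQ| = 10.20 ✓; ∠(EQ, QL) = 90.00° ✓; |QL| = 19.80 ✓; |GL| = 63.18 ✓.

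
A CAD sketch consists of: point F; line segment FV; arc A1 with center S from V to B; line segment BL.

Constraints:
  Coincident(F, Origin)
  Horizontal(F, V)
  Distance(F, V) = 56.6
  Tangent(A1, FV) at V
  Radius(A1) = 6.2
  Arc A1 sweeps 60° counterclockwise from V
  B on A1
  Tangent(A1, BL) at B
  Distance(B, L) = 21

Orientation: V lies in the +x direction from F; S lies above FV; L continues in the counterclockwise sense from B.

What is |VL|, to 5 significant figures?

26.551

On A1, V sits at bearing -90° from S; a 60° counterclockwise sweep puts B at bearing -30°, so B = S + 6.2·(cos -30°, sin -30°) = (61.969, 3.1000). A1 meets BL tangentially, so SB is at right angles to BL, so BL runs along (−sin -30°, cos -30°); with |BL| = 21.0, L = (72.469, 21.287). Then |VL| = |L − V| = 26.551.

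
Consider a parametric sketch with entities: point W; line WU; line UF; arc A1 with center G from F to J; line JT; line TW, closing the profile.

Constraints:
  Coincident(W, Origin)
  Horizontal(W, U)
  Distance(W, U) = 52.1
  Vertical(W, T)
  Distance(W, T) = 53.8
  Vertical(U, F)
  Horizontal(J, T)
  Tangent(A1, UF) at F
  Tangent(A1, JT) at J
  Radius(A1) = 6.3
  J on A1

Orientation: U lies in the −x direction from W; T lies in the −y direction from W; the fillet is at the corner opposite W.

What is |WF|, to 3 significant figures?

70.5

W is at the origin; W and U share the same y with |WU| = 52.1 and U on the −x side, so U = (-52.1, 0.00). W and T share the same x with |WT| = 53.8 and T on the −y side, so T = (0.00, -53.8). The virtual corner opposite W is at (-52.1, -53.8). A1 meets UF tangentially, so GF is at right angles to UF and since A1 is tangent to JT there, GJ ⟂ JT, with radius 6.3, so the center G sits 6.3 in from both sides at G = (-45.8, -47.5). That places the tangent points at F = (-52.1, -47.5) on UF and J = (-45.8, -53.8) on JT. Then |WF| = |F − W| = 70.5.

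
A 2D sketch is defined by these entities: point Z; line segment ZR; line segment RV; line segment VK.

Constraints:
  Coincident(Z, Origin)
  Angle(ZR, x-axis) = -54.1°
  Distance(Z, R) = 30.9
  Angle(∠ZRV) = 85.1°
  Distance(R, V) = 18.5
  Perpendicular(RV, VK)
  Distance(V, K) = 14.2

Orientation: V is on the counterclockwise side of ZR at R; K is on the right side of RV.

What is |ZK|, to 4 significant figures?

47.70

Z is at the origin; ZR runs at -54.1° with length 30.9, so R = 30.9·(cos -54.1°, sin -54.1°) = (18.12, -25.03). ∠ZRV = 85.1°, so RV runs at -54.1° + (180° − 85.1°) = 40.80° from the x-axis; with |RV| = 18.5, V = R + 18.5·(cos 40.80°, sin 40.80°) = (32.12, -12.94). RV ⟂ VK; with |VK| = 14.2 on the right of RV, K = V + 14.2·(0.6534, -0.7570) = (41.40, -23.69). Then |ZK| = |K − Z| = 47.70.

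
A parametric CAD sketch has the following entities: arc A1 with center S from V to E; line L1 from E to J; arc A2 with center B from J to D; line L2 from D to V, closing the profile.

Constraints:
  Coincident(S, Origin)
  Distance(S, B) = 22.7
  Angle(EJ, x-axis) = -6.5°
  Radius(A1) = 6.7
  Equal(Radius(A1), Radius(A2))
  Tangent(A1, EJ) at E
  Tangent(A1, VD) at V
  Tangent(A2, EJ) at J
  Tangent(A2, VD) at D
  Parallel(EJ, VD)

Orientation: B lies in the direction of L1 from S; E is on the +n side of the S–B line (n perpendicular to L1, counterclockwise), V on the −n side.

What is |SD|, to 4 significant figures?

23.67

The slot axis is L1's direction at -6.5°, so u = (cos -6.5°, sin -6.5°) = (0.9936, -0.1132) and n = (−sin -6.5°, cos -6.5°) = (0.1132, 0.9936). S is at the origin and B lies 22.7 along u from S, so B = 22.7·u = (22.55, -2.570). Tangency of A1 to both parallel lines with radius 6.7 puts E and V at S ± 6.7·n: E = (0.7585, 6.657), V = (-0.7585, -6.657). Equal radii place J and D the same way about B: J = B + 6.7·n = (23.31, 4.087), D = B − 6.7·n = (21.80, -9.227). Then |SD| = |D − S| = 23.67.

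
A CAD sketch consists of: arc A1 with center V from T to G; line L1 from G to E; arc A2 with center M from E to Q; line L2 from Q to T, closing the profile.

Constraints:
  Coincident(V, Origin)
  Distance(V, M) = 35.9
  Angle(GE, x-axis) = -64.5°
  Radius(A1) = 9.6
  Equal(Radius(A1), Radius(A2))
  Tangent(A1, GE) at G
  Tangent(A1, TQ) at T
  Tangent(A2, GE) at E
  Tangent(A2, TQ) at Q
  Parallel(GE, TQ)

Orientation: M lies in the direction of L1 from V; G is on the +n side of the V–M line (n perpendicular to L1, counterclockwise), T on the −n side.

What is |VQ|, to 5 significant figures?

37.161

The slot axis is L1's direction at -64.5°, so u = (cos -64.5°, sin -64.5°) = (0.43051, -0.90259) and n = (−sin -64.5°, cos -64.5°) = (0.90259, 0.43051). V is at the origin and M lies 35.9 along u from V, so M = 35.9·u = (15.455, -32.403). Tangency of A1 to both parallel lines with radius 9.6 puts G and T at V ± 9.6·n: G = (8.6648, 4.1329), T = (-8.6648, -4.1329). Equal radii place E and Q the same way about M: E = M + 9.6·n = (24.120, -28.270), Q = M − 9.6·n = (6.7905, -36.536). Then |VQ| = |Q − V| = 37.161.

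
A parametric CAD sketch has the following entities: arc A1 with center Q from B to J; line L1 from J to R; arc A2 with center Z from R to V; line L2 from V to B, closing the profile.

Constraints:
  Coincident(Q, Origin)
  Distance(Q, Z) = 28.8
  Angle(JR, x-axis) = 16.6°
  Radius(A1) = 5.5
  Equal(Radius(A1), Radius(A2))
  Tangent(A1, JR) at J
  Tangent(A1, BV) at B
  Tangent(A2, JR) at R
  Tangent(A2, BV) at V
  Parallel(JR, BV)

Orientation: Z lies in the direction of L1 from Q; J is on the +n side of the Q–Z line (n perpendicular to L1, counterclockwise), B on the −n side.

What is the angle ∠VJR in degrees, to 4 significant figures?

20.90°

The slot axis is L1's direction at 16.6°, so u = (cos 16.6°, sin 16.6°) = (0.9583, 0.2857) and n = (−sin 16.6°, cos 16.6°) = (-0.2857, 0.9583). Q is at the origin and Z lies 28.8 along u from Q, so Z = 28.8·u = (27.60, 8.228). Tangency of A1 to both parallel lines with radius 5.5 puts J and B at Q ± 5.5·n: J = (-1.571, 5.271), B = (1.571, -5.271). Equal radii place R and V the same way about Z: R = Z + 5.5·n = (26.03, 13.50), V = Z − 5.5·n = (29.17, 2.957). Then cos ∠VJR = JV·JR / (|JV||JR|), giving 20.90°.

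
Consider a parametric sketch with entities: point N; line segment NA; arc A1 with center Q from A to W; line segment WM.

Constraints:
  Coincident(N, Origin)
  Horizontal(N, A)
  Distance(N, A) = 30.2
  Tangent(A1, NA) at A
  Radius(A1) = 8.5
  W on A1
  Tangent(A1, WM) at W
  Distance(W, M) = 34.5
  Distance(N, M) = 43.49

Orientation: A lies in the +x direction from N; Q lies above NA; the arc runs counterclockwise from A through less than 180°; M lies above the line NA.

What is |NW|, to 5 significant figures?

39.338

N is at the origin; NA is horizontal with |NA| = 30.2 and A on the +x side, so A = (30.200, 0.0000). A1 meets NA tangentially, so QA is at right angles to NA, so Q = A + (0, 8.5) = (30.200, 8.5000). Since QW ⟂ WM (tangency), |QM| = √(8.5² + 34.5²) = 35.532 regardless of where W sits on A1. So M lies on both circle(N, 43.49) and circle(Q, 35.532); the above-NA intersection is M = (15.244, 40.731). W is the foot of the tangent from M: W = (36.831, 13.818).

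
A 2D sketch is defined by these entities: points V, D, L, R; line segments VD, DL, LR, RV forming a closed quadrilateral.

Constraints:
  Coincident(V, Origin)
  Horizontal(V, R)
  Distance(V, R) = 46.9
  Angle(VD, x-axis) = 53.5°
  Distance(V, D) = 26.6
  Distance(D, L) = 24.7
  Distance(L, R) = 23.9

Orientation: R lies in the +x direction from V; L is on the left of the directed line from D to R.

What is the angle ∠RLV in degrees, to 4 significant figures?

75.98°

V is at the origin; VR is horizontal with |VR| = 46.9 and R in +x, so R = (46.9, 0). VD runs at 53.5° with |VD| = 26.6, so D = (15.82, 21.38). L is determined by |DL| = 24.7 and |LR| = 23.9 together: it lies at the intersection of circle(D, 24.7) and circle(R, 23.9). With |DR| = 37.72, the foot of the radical line on DR is 19.38 from D and the perpendicular offset is √(24.7² − 19.38²) = 15.32. Taking the left-of-DR solution: L = (40.47, 23.02).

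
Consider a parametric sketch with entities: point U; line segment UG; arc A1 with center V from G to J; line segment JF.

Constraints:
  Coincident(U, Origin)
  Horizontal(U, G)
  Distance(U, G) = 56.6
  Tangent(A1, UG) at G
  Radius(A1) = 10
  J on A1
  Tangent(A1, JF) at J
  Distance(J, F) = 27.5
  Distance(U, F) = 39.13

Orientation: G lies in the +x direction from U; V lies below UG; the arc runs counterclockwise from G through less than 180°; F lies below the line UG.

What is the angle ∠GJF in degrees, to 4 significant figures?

155.7°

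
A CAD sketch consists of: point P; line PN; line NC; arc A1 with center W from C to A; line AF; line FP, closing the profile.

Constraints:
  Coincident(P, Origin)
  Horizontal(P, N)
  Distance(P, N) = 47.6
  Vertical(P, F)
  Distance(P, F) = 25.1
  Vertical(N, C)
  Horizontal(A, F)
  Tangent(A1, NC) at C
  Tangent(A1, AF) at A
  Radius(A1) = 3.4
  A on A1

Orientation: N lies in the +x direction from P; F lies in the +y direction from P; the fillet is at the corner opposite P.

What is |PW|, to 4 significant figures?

49.24

P and F share the same x with |PF| = 25.1 and F on the +y side, so F = (0.000, 25.10). The virtual corner opposite P is at (47.60, 25.10). A1 meets NC tangentially, so WC is at right angles to NC and the tangent condition forces WA to be normal to AF, with radius 3.4, so the center W sits 3.4 in from both sides at W = (44.20, 21.70). Then |PW| = |W − P| = 49.24.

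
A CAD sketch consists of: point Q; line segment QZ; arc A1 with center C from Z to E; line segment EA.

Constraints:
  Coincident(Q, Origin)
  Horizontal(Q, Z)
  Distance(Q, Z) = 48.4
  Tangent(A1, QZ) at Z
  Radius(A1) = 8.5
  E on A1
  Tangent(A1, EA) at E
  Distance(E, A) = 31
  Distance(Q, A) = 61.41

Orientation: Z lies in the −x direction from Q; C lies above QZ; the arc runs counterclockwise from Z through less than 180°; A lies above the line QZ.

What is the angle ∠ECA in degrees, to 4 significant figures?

74.67°

Q is at the origin; QZ is horizontal with |QZ| = 48.4 and Z on the −x side, so Z = (-48.40, 0.000). Since A1 is tangent to QZ there, CZ ⟂ QZ, so C = Z + (0, 8.5) = (-48.40, 8.500). Since CE ⟂ EA (tangency), |CA| = √(8.5² + 31.0²) = 32.14 regardless of where E sits on A1. So A lies on both circle(Q, 61.41) and circle(C, 32.14); the above-QZ intersection is A = (-46.11, 40.56). E is the foot of the tangent from A: E = (-40.06, 10.16).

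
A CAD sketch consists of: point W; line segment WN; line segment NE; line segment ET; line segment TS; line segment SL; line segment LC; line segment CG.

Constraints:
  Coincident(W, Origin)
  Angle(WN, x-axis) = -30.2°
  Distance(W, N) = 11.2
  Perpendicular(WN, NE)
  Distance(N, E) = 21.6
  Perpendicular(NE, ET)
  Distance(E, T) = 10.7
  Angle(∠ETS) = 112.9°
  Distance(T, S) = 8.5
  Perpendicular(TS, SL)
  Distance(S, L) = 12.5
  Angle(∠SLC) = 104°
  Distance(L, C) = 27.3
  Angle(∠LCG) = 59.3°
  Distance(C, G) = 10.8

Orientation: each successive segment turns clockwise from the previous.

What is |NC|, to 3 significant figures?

33.7

W is at the origin; WN runs at -30.2° with length 11.2, so N = (9.68, -5.63). WN ⟂ NE, so NE runs at -120°; with |NE| = 21.6, E = (-1.19, -24.3). NE is perpendicular to ET, so ET runs at 150°; with |ET| = 10.7, T = (-10.4, -18.9). ∠ETS = 112.9° gives TS at 82.7° from the x-axis; with |TS| = 8.5, S = (-9.35, -10.5). TS is perpendicular to SL, so SL runs at -7.30°; with |SL| = 12.5, L = (3.05, -12.1). ∠SLC = 104.0° gives LC at -83.3° from the x-axis; with |LC| = 27.3, C = (6.23, -39.2). Then |NC| = |C − N| = 33.7.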